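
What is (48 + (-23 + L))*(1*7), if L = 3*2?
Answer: 217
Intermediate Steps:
L = 6
(48 + (-23 + L))*(1*7) = (48 + (-23 + 6))*(1*7) = (48 - 17)*7 = 31*7 = 217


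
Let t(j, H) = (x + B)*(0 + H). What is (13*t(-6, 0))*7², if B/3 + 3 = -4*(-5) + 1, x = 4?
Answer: 0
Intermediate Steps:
B = 54 (B = -9 + 3*(-4*(-5) + 1) = -9 + 3*(20 + 1) = -9 + 3*21 = -9 + 63 = 54)
t(j, H) = 58*H (t(j, H) = (4 + 54)*(0 + H) = 58*H)
(13*t(-6, 0))*7² = (13*(58*0))*7² = (13*0)*49 = 0*49 = 0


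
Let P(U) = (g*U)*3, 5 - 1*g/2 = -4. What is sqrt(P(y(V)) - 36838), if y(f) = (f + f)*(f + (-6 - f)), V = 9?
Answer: I*sqrt(42670) ≈ 206.57*I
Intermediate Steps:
g = 18 (g = 10 - 2*(-4) = 10 + 8 = 18)
y(f) = -12*f (y(f) = (2*f)*(-6) = -12*f)
P(U) = 54*U (P(U) = (18*U)*3 = 54*U)
sqrt(P(y(V)) - 36838) = sqrt(54*(-12*9) - 36838) = sqrt(54*(-108) - 36838) = sqrt(-5832 - 36838) = sqrt(-42670) = I*sqrt(42670)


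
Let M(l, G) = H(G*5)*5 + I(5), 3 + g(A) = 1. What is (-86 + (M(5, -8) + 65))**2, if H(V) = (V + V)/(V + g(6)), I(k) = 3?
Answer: 31684/441 ≈ 71.846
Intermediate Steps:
g(A) = -2 (g(A) = -3 + 1 = -2)
H(V) = 2*V/(-2 + V) (H(V) = (V + V)/(V - 2) = (2*V)/(-2 + V) = 2*V/(-2 + V))
M(l, G) = 3 + 50*G/(-2 + 5*G) (M(l, G) = (2*(G*5)/(-2 + G*5))*5 + 3 = (2*(5*G)/(-2 + 5*G))*5 + 3 = (10*G/(-2 + 5*G))*5 + 3 = 50*G/(-2 + 5*G) + 3 = 3 + 50*G/(-2 + 5*G))
(-86 + (M(5, -8) + 65))**2 = (-86 + ((-6 + 65*(-8))/(-2 + 5*(-8)) + 65))**2 = (-86 + ((-6 - 520)/(-2 - 40) + 65))**2 = (-86 + (-526/(-42) + 65))**2 = (-86 + (-1/42*(-526) + 65))**2 = (-86 + (263/21 + 65))**2 = (-86 + 1628/21)**2 = (-178/21)**2 = 31684/441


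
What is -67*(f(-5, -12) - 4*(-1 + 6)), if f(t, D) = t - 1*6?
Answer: 2077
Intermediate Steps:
f(t, D) = -6 + t (f(t, D) = t - 6 = -6 + t)
-67*(f(-5, -12) - 4*(-1 + 6)) = -67*((-6 - 5) - 4*(-1 + 6)) = -67*(-11 - 4*5) = -67*(-11 - 20) = -67*(-31) = 2077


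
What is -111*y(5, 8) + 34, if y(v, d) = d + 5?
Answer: -1409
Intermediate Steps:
y(v, d) = 5 + d
-111*y(5, 8) + 34 = -111*(5 + 8) + 34 = -111*13 + 34 = -1443 + 34 = -1409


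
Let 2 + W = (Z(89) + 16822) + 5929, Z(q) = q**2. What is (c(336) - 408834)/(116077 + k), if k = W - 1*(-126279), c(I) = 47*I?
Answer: -15117/10501 ≈ -1.4396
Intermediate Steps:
W = 30670 (W = -2 + ((89**2 + 16822) + 5929) = -2 + ((7921 + 16822) + 5929) = -2 + (24743 + 5929) = -2 + 30672 = 30670)
k = 156949 (k = 30670 - 1*(-126279) = 30670 + 126279 = 156949)
(c(336) - 408834)/(116077 + k) = (47*336 - 408834)/(116077 + 156949) = (15792 - 408834)/273026 = -393042*1/273026 = -15117/10501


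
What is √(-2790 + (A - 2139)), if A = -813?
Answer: 3*I*√638 ≈ 75.776*I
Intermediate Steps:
√(-2790 + (A - 2139)) = √(-2790 + (-813 - 2139)) = √(-2790 - 2952) = √(-5742) = 3*I*√638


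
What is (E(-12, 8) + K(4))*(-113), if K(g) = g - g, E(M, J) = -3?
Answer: 339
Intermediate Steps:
K(g) = 0
(E(-12, 8) + K(4))*(-113) = (-3 + 0)*(-113) = -3*(-113) = 339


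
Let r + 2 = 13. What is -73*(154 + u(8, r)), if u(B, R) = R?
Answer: -12045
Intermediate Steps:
r = 11 (r = -2 + 13 = 11)
-73*(154 + u(8, r)) = -73*(154 + 11) = -73*165 = -12045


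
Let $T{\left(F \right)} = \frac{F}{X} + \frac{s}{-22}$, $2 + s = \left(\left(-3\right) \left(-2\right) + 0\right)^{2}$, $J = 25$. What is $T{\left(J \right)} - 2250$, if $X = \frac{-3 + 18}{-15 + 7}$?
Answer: $- \frac{74741}{33} \approx -2264.9$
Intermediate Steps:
$X = - \frac{15}{8}$ ($X = \frac{15}{-8} = 15 \left(- \frac{1}{8}\right) = - \frac{15}{8} \approx -1.875$)
$s = 34$ ($s = -2 + \left(\left(-3\right) \left(-2\right) + 0\right)^{2} = -2 + \left(6 + 0\right)^{2} = -2 + 6^{2} = -2 + 36 = 34$)
$T{\left(F \right)} = - \frac{17}{11} - \frac{8 F}{15}$ ($T{\left(F \right)} = \frac{F}{- \frac{15}{8}} + \frac{34}{-22} = F \left(- \frac{8}{15}\right) + 34 \left(- \frac{1}{22}\right) = - \frac{8 F}{15} - \frac{17}{11} = - \frac{17}{11} - \frac{8 F}{15}$)
$T{\left(J \right)} - 2250 = \left(- \frac{17}{11} - \frac{40}{3}\right) - 2250 = - \frac{491}{33} - 2250 = - \frac{74741}{33}$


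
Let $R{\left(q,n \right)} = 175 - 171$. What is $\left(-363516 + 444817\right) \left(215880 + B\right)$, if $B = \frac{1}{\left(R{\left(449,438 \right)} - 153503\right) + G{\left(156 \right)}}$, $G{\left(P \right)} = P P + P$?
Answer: $\frac{2264235383257859}{129007} \approx 1.7551 \cdot 10^{10}$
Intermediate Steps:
$G{\left(P \right)} = P + P^{2}$ ($G{\left(P \right)} = P^{2} + P = P + P^{2}$)
$R{\left(q,n \right)} = 4$
$B = - \frac{1}{129007}$ ($B = \frac{1}{\left(4 - 153503\right) + 156 \left(1 + 156\right)} = \frac{1}{-153499 + 156 \cdot 157} = \frac{1}{-153499 + 24492} = \frac{1}{-129007} = - \frac{1}{129007} \approx -7.7515 \cdot 10^{-6}$)
$\left(-363516 + 444817\right) \left(215880 + B\right) = \left(-363516 + 444817\right) \left(215880 - \frac{1}{129007}\right) = 81301 \cdot \frac{27850031159}{129007} = \frac{2264235383257859}{129007}$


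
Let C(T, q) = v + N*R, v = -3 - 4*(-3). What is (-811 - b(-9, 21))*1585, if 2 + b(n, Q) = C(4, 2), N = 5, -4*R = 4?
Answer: -1288605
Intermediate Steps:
R = -1 (R = -1/4*4 = -1)
v = 9 (v = -3 + 12 = 9)
C(T, q) = 4 (C(T, q) = 9 + 5*(-1) = 9 - 5 = 4)
b(n, Q) = 2 (b(n, Q) = -2 + 4 = 2)
(-811 - b(-9, 21))*1585 = (-811 - 1*2)*1585 = (-811 - 2)*1585 = -813*1585 = -1288605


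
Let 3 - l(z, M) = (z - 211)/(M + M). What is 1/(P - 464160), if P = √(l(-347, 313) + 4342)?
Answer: -18160260/8429266111567 - √106440658/33717064446268 ≈ -2.1547e-6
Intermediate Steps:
l(z, M) = 3 - (-211 + z)/(2*M) (l(z, M) = 3 - (z - 211)/(M + M) = 3 - (-211 + z)/(2*M))
P = 2*√106440658/313 (P = √((½)*(211 - 1*(-347) + 6*313)/313 + 4342) = √((½)*(1/313)*(211 + 347 + 1878) + 4342) = √((½)*(1/313)*2436 + 4342) = √(1218/313 + 4342) = √(1360264/313) = 2*√106440658/313 ≈ 65.923)
1/(P - 464160) = 1/(2*√106440658/313 - 464160) = 1/(-464160 + 2*√106440658/313)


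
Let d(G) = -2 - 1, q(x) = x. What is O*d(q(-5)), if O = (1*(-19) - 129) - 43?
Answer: 573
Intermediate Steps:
d(G) = -3
O = -191 (O = (-19 - 129) - 43 = -148 - 43 = -191)
O*d(q(-5)) = -191*(-3) = 573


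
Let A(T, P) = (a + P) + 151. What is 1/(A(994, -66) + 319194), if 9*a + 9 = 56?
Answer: 9/2873558 ≈ 3.1320e-6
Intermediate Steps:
a = 47/9 (a = -1 + (⅑)*56 = -1 + 56/9 = 47/9 ≈ 5.2222)
A(T, P) = 1406/9 + P (A(T, P) = (47/9 + P) + 151 = 1406/9 + P)
1/(A(994, -66) + 319194) = 1/((1406/9 - 66) + 319194) = 1/(812/9 + 319194) = 1/(2873558/9) = 9/2873558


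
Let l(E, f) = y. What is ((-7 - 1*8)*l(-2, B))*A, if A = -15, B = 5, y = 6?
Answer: 1350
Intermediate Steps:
l(E, f) = 6
((-7 - 1*8)*l(-2, B))*A = ((-7 - 1*8)*6)*(-15) = ((-7 - 8)*6)*(-15) = -15*6*(-15) = -90*(-15) = 1350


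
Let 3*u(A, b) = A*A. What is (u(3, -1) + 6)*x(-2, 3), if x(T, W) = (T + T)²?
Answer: 144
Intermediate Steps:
x(T, W) = 4*T² (x(T, W) = (2*T)² = 4*T²)
u(A, b) = A²/3 (u(A, b) = (A*A)/3 = A²/3)
(u(3, -1) + 6)*x(-2, 3) = ((⅓)*3² + 6)*(4*(-2)²) = ((⅓)*9 + 6)*(4*4) = (3 + 6)*16 = 9*16 = 144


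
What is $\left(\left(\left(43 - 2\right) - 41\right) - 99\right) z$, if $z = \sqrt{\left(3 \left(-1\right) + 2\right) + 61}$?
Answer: $- 198 \sqrt{15} \approx -766.85$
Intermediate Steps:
$z = 2 \sqrt{15}$ ($z = \sqrt{\left(-3 + 2\right) + 61} = \sqrt{-1 + 61} = \sqrt{60} = 2 \sqrt{15} \approx 7.746$)
$\left(\left(\left(43 - 2\right) - 41\right) - 99\right) z = \left(\left(\left(43 - 2\right) - 41\right) - 99\right) 2 \sqrt{15} = \left(\left(41 - 41\right) - 99\right) 2 \sqrt{15} = \left(0 - 99\right) 2 \sqrt{15} = - 99 \cdot 2 \sqrt{15} = - 198 \sqrt{15}$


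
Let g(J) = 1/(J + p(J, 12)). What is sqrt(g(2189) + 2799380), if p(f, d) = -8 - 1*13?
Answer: sqrt(3289428265822)/1084 ≈ 1673.1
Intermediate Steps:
p(f, d) = -21 (p(f, d) = -8 - 13 = -21)
g(J) = 1/(-21 + J) (g(J) = 1/(J - 21) = 1/(-21 + J))
sqrt(g(2189) + 2799380) = sqrt(1/(-21 + 2189) + 2799380) = sqrt(1/2168 + 2799380) = sqrt(6069055841/2168) = sqrt(3289428265822)/1084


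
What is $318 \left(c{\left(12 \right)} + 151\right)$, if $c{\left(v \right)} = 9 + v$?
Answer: $54696$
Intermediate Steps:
$318 \left(c{\left(12 \right)} + 151\right) = 318 \left(\left(9 + 12\right) + 151\right) = 318 \left(21 + 151\right) = 318 \cdot 172 = 54696$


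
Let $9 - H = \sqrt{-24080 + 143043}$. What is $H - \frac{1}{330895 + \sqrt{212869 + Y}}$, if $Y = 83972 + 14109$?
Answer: $\frac{197084075956}{21898238015} - \sqrt{118963} + \frac{3 \sqrt{1382}}{21898238015} \approx -335.91$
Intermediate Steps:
$Y = 98081$
$H = 9 - \sqrt{118963}$ ($H = 9 - \sqrt{-24080 + 143043} = 9 - \sqrt{118963} \approx -335.91$)
$H - \frac{1}{330895 + \sqrt{212869 + Y}} = \left(9 - \sqrt{118963}\right) - \frac{1}{330895 + \sqrt{212869 + 98081}} = \left(9 - \sqrt{118963}\right) - \frac{1}{330895 + \sqrt{310950}} = \left(9 - \sqrt{118963}\right) - \frac{1}{330895 + 15 \sqrt{1382}} = 9 - \sqrt{118963} - \frac{1}{330895 + 15 \sqrt{1382}}$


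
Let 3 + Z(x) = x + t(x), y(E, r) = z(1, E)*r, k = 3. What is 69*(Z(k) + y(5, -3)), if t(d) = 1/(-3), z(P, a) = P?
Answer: -230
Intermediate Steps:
t(d) = -⅓
y(E, r) = r (y(E, r) = 1*r = r)
Z(x) = -10/3 + x (Z(x) = -3 + (x - ⅓) = -3 + (-⅓ + x) = -10/3 + x)
69*(Z(k) + y(5, -3)) = 69*((-10/3 + 3) - 3) = 69*(-⅓ - 3) = 69*(-10/3) = -230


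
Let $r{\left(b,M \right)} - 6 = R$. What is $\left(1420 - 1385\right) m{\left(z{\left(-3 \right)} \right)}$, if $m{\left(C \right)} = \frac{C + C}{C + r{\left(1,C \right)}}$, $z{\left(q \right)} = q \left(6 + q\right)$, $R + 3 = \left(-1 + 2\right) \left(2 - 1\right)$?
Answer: $126$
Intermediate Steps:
$R = -2$ ($R = -3 + \left(-1 + 2\right) \left(2 - 1\right) = -3 + 1 \cdot 1 = -3 + 1 = -2$)
$r{\left(b,M \right)} = 4$ ($r{\left(b,M \right)} = 6 - 2 = 4$)
$m{\left(C \right)} = \frac{2 C}{4 + C}$ ($m{\left(C \right)} = \frac{C + C}{C + 4} = \frac{2 C}{4 + C}$)
$\left(1420 - 1385\right) m{\left(z{\left(-3 \right)} \right)} = \left(1420 - 1385\right) \frac{2 \left(- 3 \left(6 - 3\right)\right)}{4 - 3 \left(6 - 3\right)} = 35 \frac{2 \left(\left(-3\right) 3\right)}{4 - 9} = 35 \cdot 2 \left(-9\right) \frac{1}{4 - 9} = 35 \cdot 2 \left(-9\right) \frac{1}{-5} = 35 \cdot 2 \left(-9\right) \left(- \frac{1}{5}\right) = 35 \cdot \frac{18}{5} = 126$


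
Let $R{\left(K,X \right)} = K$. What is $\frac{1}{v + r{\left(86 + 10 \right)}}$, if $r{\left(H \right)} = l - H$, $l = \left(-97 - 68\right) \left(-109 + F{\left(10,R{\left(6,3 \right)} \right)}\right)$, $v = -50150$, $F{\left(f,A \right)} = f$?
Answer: $- \frac{1}{33911} \approx -2.9489 \cdot 10^{-5}$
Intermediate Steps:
$l = 16335$ ($l = \left(-97 - 68\right) \left(-109 + 10\right) = \left(-165\right) \left(-99\right) = 16335$)
$r{\left(H \right)} = 16335 - H$
$\frac{1}{v + r{\left(86 + 10 \right)}} = \frac{1}{-50150 + \left(16335 - \left(86 + 10\right)\right)} = \frac{1}{-50150 + \left(16335 - 96\right)} = \frac{1}{-50150 + 16239} = \frac{1}{-33911} = - \frac{1}{33911}$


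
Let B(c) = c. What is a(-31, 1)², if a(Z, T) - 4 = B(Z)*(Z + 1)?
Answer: 872356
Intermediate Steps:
a(Z, T) = 4 + Z*(1 + Z) (a(Z, T) = 4 + Z*(Z + 1) = 4 + Z*(1 + Z))
a(-31, 1)² = (4 - 31 + (-31)²)² = (4 - 31 + 961)² = 934² = 872356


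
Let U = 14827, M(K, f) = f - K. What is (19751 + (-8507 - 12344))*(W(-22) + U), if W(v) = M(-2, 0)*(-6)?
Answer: -16296500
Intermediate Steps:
W(v) = -12 (W(v) = (0 - 1*(-2))*(-6) = (0 + 2)*(-6) = 2*(-6) = -12)
(19751 + (-8507 - 12344))*(W(-22) + U) = (19751 + (-8507 - 12344))*(-12 + 14827) = (19751 - 20851)*14815 = -1100*14815 = -16296500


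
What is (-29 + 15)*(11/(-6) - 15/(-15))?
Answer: 35/3 ≈ 11.667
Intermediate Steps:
(-29 + 15)*(11/(-6) - 15/(-15)) = -14*(11*(-⅙) - 15*(-1/15)) = -14*(-11/6 + 1) = -14*(-⅚) = 35/3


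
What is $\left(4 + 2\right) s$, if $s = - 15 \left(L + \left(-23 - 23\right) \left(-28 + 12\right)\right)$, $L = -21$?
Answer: $-64350$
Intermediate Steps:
$s = -10725$ ($s = - 15 \left(-21 + \left(-23 - 23\right) \left(-28 + 12\right)\right) = - 15 \left(-21 - -736\right) = - 15 \left(-21 + 736\right) = \left(-15\right) 715 = -10725$)
$\left(4 + 2\right) s = \left(4 + 2\right) \left(-10725\right) = 6 \left(-10725\right) = -64350$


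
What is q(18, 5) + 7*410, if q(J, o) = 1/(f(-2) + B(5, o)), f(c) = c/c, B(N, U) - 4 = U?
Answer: 28701/10 ≈ 2870.1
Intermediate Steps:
B(N, U) = 4 + U
f(c) = 1
q(J, o) = 1/(5 + o) (q(J, o) = 1/(1 + (4 + o)) = 1/(5 + o))
q(18, 5) + 7*410 = 1/(5 + 5) + 7*410 = 1/10 + 2870 = ⅒ + 2870 = 28701/10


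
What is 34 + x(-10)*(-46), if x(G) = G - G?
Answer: 34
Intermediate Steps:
x(G) = 0
34 + x(-10)*(-46) = 34 + 0*(-46) = 34 + 0 = 34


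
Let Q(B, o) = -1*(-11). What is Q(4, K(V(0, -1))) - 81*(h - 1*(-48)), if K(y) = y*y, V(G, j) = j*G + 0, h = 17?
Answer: -5254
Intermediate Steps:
V(G, j) = G*j (V(G, j) = G*j + 0 = G*j)
K(y) = y²
Q(B, o) = 11
Q(4, K(V(0, -1))) - 81*(h - 1*(-48)) = 11 - 81*(17 - 1*(-48)) = 11 - 81*(17 + 48) = 11 - 81*65 = 11 - 5265 = -5254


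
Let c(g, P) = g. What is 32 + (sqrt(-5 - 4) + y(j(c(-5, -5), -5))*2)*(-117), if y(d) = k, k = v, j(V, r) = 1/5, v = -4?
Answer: 968 - 351*I ≈ 968.0 - 351.0*I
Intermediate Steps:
j(V, r) = 1/5
k = -4
y(d) = -4
32 + (sqrt(-5 - 4) + y(j(c(-5, -5), -5))*2)*(-117) = 32 + (sqrt(-5 - 4) - 4*2)*(-117) = 32 + (sqrt(-9) - 8)*(-117) = 32 + (3*I - 8)*(-117) = 32 + (-8 + 3*I)*(-117) = 32 + (936 - 351*I) = 968 - 351*I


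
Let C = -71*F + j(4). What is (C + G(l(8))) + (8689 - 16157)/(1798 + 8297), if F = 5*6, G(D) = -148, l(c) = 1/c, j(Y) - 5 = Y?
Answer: -22913023/10095 ≈ -2269.7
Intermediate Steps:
j(Y) = 5 + Y
F = 30
C = -2121 (C = -71*30 + (5 + 4) = -2130 + 9 = -2121)
(C + G(l(8))) + (8689 - 16157)/(1798 + 8297) = (-2121 - 148) + (8689 - 16157)/(1798 + 8297) = -2269 - 7468/10095 = -22913023/10095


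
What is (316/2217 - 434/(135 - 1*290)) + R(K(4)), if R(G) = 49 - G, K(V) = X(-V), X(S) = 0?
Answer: 575783/11085 ≈ 51.943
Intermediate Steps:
K(V) = 0
(316/2217 - 434/(135 - 1*290)) + R(K(4)) = (316/2217 - 434/(135 - 1*290)) + (49 - 1*0) = (316*(1/2217) - 434/(135 - 290)) + (49 + 0) = (316/2217 - 434/(-155)) + 49 = (316/2217 - 434*(-1/155)) + 49 = (316/2217 + 14/5) + 49 = 32618/11085 + 49 = 575783/11085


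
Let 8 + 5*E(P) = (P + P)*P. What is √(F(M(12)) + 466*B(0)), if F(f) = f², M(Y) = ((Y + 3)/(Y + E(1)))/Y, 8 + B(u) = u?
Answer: I*√173932943/216 ≈ 61.057*I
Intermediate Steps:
E(P) = -8/5 + 2*P²/5 (E(P) = -8/5 + ((P + P)*P)/5 = -8/5 + ((2*P)*P)/5 = -8/5 + (2*P²)/5 = -8/5 + 2*P²/5)
B(u) = -8 + u
M(Y) = (3 + Y)/(Y*(-6/5 + Y)) (M(Y) = ((Y + 3)/(Y + (-8/5 + (⅖)*1²)))/Y = ((3 + Y)/(Y + (-8/5 + (⅖)*1)))/Y = ((3 + Y)/(Y + (-8/5 + ⅖)))/Y = ((3 + Y)/(Y - 6/5))/Y = ((3 + Y)/(-6/5 + Y))/Y = (3 + Y)/(Y*(-6/5 + Y)))
√(F(M(12)) + 466*B(0)) = √((5*(3 + 12)/(12*(-6 + 5*12)))² + 466*(-8 + 0)) = √((5*(1/12)*15/(-6 + 60))² + 466*(-8)) = √((5*(1/12)*15/54)² - 3728) = √((5*(1/12)*(1/54)*15)² - 3728) = √((25/216)² - 3728) = √(625/46656 - 3728) = √(-173932943/46656) = I*√173932943/216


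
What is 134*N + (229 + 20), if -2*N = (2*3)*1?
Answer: -153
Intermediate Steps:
N = -3 (N = -2*3/2 = -3 ≈ -3.0000)
134*N + (229 + 20) = 134*(-3) + (229 + 20) = -402 + 249 = -153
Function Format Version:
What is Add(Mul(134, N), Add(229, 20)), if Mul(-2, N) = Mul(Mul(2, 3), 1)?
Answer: -153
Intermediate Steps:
N = -3 (N = Mul(Rational(-1, 2), Mul(Mul(2, 3), 1)) = Mul(Rational(-1, 2), Mul(6, 1)) = Mul(Rational(-1, 2), 6) = -3)
Add(Mul(134, N), Add(229, 20)) = Add(Mul(134, -3), Add(229, 20)) = Add(-402, 249) = -153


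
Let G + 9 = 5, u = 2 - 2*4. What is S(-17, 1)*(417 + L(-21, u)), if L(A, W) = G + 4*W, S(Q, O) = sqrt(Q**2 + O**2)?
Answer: 389*sqrt(290) ≈ 6624.4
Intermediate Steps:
u = -6 (u = 2 - 8 = -6)
G = -4 (G = -9 + 5 = -4)
S(Q, O) = sqrt(O**2 + Q**2)
L(A, W) = -4 + 4*W
S(-17, 1)*(417 + L(-21, u)) = sqrt(1**2 + (-17)**2)*(417 + (-4 + 4*(-6))) = sqrt(1 + 289)*(417 + (-4 - 24)) = sqrt(290)*(417 - 28) = sqrt(290)*389 = 389*sqrt(290)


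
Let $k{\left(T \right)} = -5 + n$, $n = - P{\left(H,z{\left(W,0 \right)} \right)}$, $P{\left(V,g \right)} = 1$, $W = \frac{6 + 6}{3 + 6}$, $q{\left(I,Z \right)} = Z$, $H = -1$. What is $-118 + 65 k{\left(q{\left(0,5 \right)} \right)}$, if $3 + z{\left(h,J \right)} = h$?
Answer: $-508$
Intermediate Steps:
$W = \frac{4}{3}$ ($W = \frac{12}{9} = 12 \cdot \frac{1}{9} = \frac{4}{3} \approx 1.3333$)
$z{\left(h,J \right)} = -3 + h$
$n = -1$ ($n = \left(-1\right) 1 = -1$)
$k{\left(T \right)} = -6$ ($k{\left(T \right)} = -5 - 1 = -6$)
$-118 + 65 k{\left(q{\left(0,5 \right)} \right)} = -118 + 65 \left(-6\right) = -118 - 390 = -508$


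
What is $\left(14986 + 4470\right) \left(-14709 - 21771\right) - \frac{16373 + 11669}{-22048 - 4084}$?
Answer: $- \frac{9273657248059}{13066} \approx -7.0975 \cdot 10^{8}$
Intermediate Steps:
$\left(14986 + 4470\right) \left(-14709 - 21771\right) - \frac{16373 + 11669}{-22048 - 4084} = 19456 \left(-36480\right) - \frac{28042}{-26132} = -709754880 - 28042 \left(- \frac{1}{26132}\right) = -709754880 - - \frac{14021}{13066} = -709754880 + \frac{14021}{13066} = - \frac{9273657248059}{13066}$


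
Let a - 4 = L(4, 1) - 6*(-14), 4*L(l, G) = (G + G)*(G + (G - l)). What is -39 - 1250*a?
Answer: -108789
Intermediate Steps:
L(l, G) = G*(-l + 2*G)/2 (L(l, G) = ((G + G)*(G + (G - l)))/4 = ((2*G)*(-l + 2*G))/4 = (2*G*(-l + 2*G))/4 = G*(-l + 2*G)/2)
a = 87 (a = 4 + ((½)*1*(-1*4 + 2*1) - 6*(-14)) = 4 + ((½)*1*(-4 + 2) + 84) = 4 + ((½)*1*(-2) + 84) = 4 + (-1 + 84) = 4 + 83 = 87)
-39 - 1250*a = -39 - 1250*87 = -39 - 108750 = -108789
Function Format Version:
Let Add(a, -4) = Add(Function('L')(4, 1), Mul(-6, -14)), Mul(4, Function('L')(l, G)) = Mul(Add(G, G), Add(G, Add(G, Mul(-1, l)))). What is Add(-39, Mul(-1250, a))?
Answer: -108789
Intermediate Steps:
Function('L')(l, G) = Mul(Rational(1, 2), G, Add(Mul(-1, l), Mul(2, G))) (Function('L')(l, G) = Mul(Rational(1, 4), Mul(Add(G, G), Add(G, Add(G, Mul(-1, l))))) = Mul(Rational(1, 4), Mul(Mul(2, G), Add(Mul(-1, l), Mul(2, G)))) = Mul(Rational(1, 4), Mul(2, G, Add(Mul(-1, l), Mul(2, G)))) = Mul(Rational(1, 2), G, Add(Mul(-1, l), Mul(2, G))))
a = 87 (a = Add(4, Add(Mul(Rational(1, 2), 1, Add(Mul(-1, 4), Mul(2, 1))), Mul(-6, -14))) = Add(4, Add(Mul(Rational(1, 2), 1, Add(-4, 2)), 84)) = Add(4, Add(Mul(Rational(1, 2), 1, -2), 84)) = Add(4, Add(-1, 84)) = Add(4, 83) = 87)
Add(-39, Mul(-1250, a)) = Add(-39, Mul(-1250, 87)) = Add(-39, -108750) = -108789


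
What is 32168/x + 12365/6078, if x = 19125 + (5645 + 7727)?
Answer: 597342509/197516766 ≈ 3.0243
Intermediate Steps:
x = 32497 (x = 19125 + 13372 = 32497)
32168/x + 12365/6078 = 32168/32497 + 12365/6078 = 597342509/197516766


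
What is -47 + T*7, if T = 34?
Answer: 191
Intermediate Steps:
-47 + T*7 = -47 + 34*7 = -47 + 238 = 191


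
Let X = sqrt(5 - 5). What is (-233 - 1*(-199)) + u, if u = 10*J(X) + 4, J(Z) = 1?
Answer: -20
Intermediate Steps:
X = 0 (X = sqrt(0) = 0)
u = 14 (u = 10*1 + 4 = 10 + 4 = 14)
(-233 - 1*(-199)) + u = (-233 - 1*(-199)) + 14 = (-233 + 199) + 14 = -34 + 14 = -20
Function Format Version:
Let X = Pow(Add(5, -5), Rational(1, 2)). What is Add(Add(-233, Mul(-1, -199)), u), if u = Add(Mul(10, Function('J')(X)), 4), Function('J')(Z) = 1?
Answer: -20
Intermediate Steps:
X = 0 (X = Pow(0, Rational(1, 2)) = 0)
u = 14 (u = Add(Mul(10, 1), 4) = Add(10, 4) = 14)
Add(Add(-233, Mul(-1, -199)), u) = Add(Add(-233, Mul(-1, -199)), 14) = Add(Add(-233, 199), 14) = Add(-34, 14) = -20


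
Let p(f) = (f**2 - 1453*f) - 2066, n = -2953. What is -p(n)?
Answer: -13008852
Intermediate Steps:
p(f) = -2066 + f**2 - 1453*f
-p(n) = -(-2066 + (-2953)**2 - 1453*(-2953)) = -(-2066 + 8720209 + 4290709) = -1*13008852 = -13008852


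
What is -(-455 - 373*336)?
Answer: 125783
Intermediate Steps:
-(-455 - 373*336) = -(-455 - 125328) = -1*(-125783) = 125783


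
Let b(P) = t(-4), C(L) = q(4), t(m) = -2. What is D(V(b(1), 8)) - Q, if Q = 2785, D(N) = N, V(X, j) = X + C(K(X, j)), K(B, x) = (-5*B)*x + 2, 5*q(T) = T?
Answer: -13931/5 ≈ -2786.2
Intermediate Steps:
q(T) = T/5
K(B, x) = 2 - 5*B*x (K(B, x) = -5*B*x + 2 = 2 - 5*B*x)
C(L) = ⅘ (C(L) = (⅕)*4 = ⅘)
b(P) = -2
V(X, j) = ⅘ + X (V(X, j) = X + ⅘ = ⅘ + X)
D(V(b(1), 8)) - Q = (⅘ - 2) - 1*2785 = -6/5 - 2785 = -13931/5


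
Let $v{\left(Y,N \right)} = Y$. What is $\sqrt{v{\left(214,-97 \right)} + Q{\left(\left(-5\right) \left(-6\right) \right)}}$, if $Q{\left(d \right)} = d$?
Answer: $2 \sqrt{61} \approx 15.62$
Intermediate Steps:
$\sqrt{v{\left(214,-97 \right)} + Q{\left(\left(-5\right) \left(-6\right) \right)}} = \sqrt{214 - -30} = \sqrt{214 + 30} = \sqrt{244} = 2 \sqrt{61}$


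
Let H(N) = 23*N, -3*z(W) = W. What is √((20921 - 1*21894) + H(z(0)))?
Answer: I*√973 ≈ 31.193*I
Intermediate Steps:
z(W) = -W/3
√((20921 - 1*21894) + H(z(0))) = √((20921 - 1*21894) + 23*(-⅓*0)) = √((20921 - 21894) + 23*0) = √(-973 + 0) = √(-973) = I*√973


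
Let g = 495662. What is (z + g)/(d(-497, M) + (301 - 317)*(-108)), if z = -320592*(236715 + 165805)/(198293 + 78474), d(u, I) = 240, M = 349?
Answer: 4069096457/272338728 ≈ 14.941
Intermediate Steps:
z = -129044691840/276767 (z = -320592/(276767/402520) = -320592/(276767*(1/402520)) = -320592/276767/402520 = -320592*402520/276767 = -129044691840/276767 ≈ -4.6626e+5)
(z + g)/(d(-497, M) + (301 - 317)*(-108)) = (-129044691840/276767 + 495662)/(240 + (301 - 317)*(-108)) = 8138192914/(276767*(240 - 16*(-108))) = 8138192914/(276767*(240 + 1728)) = (8138192914/276767)/1968 = (8138192914/276767)*(1/1968) = 4069096457/272338728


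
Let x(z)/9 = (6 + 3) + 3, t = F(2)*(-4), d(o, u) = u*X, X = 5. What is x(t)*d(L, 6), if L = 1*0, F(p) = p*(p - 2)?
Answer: 3240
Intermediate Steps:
F(p) = p*(-2 + p)
L = 0
d(o, u) = 5*u (d(o, u) = u*5 = 5*u)
t = 0 (t = (2*(-2 + 2))*(-4) = (2*0)*(-4) = 0*(-4) = 0)
x(z) = 108 (x(z) = 9*((6 + 3) + 3) = 9*(9 + 3) = 9*12 = 108)
x(t)*d(L, 6) = 108*(5*6) = 108*30 = 3240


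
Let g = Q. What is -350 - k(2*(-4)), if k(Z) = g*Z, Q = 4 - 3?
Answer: -342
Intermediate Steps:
Q = 1
g = 1
k(Z) = Z (k(Z) = 1*Z = Z)
-350 - k(2*(-4)) = -350 - 2*(-4) = -350 - 1*(-8) = -350 + 8 = -342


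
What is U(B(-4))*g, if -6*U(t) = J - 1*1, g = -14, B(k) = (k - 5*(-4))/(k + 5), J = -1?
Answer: -14/3 ≈ -4.6667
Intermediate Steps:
B(k) = (20 + k)/(5 + k) (B(k) = (k + 20)/(5 + k) = (20 + k)/(5 + k))
U(t) = ⅓ (U(t) = -(-1 - 1*1)/6 = -(-1 - 1)/6 = -⅙*(-2) = ⅓)
U(B(-4))*g = (⅓)*(-14) = -14/3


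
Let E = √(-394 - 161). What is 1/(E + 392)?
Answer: 392/154219 - I*√555/154219 ≈ 0.0025418 - 0.00015276*I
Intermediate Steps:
E = I*√555 (E = √(-555) = I*√555 ≈ 23.558*I)
1/(E + 392) = 1/(I*√555 + 392) = 1/(392 + I*√555)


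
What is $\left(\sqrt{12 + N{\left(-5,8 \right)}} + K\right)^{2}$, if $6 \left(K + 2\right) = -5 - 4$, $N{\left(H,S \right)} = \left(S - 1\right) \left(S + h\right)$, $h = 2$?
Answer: $\frac{377}{4} - 7 \sqrt{82} \approx 30.862$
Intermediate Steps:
$N{\left(H,S \right)} = \left(-1 + S\right) \left(2 + S\right)$ ($N{\left(H,S \right)} = \left(S - 1\right) \left(S + 2\right) = \left(-1 + S\right) \left(2 + S\right)$)
$K = - \frac{7}{2}$ ($K = -2 + \frac{-5 - 4}{6} = -2 + \frac{1}{6} \left(-9\right) = -2 - \frac{3}{2} = - \frac{7}{2} \approx -3.5$)
$\left(\sqrt{12 + N{\left(-5,8 \right)}} + K\right)^{2} = \left(\sqrt{12 + \left(-2 + 8 + 8^{2}\right)} - \frac{7}{2}\right)^{2} = \left(\sqrt{12 + \left(-2 + 8 + 64\right)} - \frac{7}{2}\right)^{2} = \left(\sqrt{12 + 70} - \frac{7}{2}\right)^{2} = \left(\sqrt{82} - \frac{7}{2}\right)^{2} = \left(- \frac{7}{2} + \sqrt{82}\right)^{2}$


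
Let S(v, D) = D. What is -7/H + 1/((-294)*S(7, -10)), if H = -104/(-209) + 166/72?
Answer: -22117547/8858220 ≈ -2.4968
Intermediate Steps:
H = 21091/7524 (H = -104*(-1/209) + 166*(1/72) = 104/209 + 83/36 = 21091/7524 ≈ 2.8032)
-7/H + 1/((-294)*S(7, -10)) = -7/21091/7524 + 1/(-294*(-10)) = -7*7524/21091 - 1/294*(-⅒) = -7524/3013 + 1/2940 = -22117547/8858220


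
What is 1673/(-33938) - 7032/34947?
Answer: -414391/1654158 ≈ -0.25051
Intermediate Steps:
1673/(-33938) - 7032/34947 = 1673*(-1/33938) - 7032*1/34947 = -7/142 - 2344/11649 = -414391/1654158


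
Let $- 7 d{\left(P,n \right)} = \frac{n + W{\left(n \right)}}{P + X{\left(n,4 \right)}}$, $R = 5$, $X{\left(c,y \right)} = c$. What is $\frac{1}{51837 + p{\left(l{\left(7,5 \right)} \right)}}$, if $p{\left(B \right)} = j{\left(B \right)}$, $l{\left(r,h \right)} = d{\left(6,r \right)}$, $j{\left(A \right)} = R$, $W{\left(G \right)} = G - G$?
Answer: $\frac{1}{51842} \approx 1.9289 \cdot 10^{-5}$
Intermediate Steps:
$W{\left(G \right)} = 0$
$j{\left(A \right)} = 5$
$d{\left(P,n \right)} = - \frac{n}{7 \left(P + n\right)}$ ($d{\left(P,n \right)} = - \frac{\left(n + 0\right) \frac{1}{P + n}}{7} = - \frac{n \frac{1}{P + n}}{7} = - \frac{n}{7 \left(P + n\right)}$)
$l{\left(r,h \right)} = - \frac{r}{42 + 7 r}$ ($l{\left(r,h \right)} = - \frac{r}{7 \cdot 6 + 7 r} = - \frac{r}{42 + 7 r}$)
$p{\left(B \right)} = 5$
$\frac{1}{51837 + p{\left(l{\left(7,5 \right)} \right)}} = \frac{1}{51837 + 5} = \frac{1}{51842}$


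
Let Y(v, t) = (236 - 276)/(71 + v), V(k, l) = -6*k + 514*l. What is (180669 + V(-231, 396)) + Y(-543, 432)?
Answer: 22750346/59 ≈ 3.8560e+5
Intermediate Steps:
Y(v, t) = -40/(71 + v)
(180669 + V(-231, 396)) + Y(-543, 432) = (180669 + (-6*(-231) + 514*396)) - 40/(71 - 543) = (180669 + (1386 + 203544)) - 40/(-472) = (180669 + 204930) - 40*(-1/472) = 385599 + 5/59 = 22750346/59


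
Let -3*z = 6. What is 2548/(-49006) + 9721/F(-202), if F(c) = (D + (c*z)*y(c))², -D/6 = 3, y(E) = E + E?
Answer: -33945923381481/652890735538268 ≈ -0.051993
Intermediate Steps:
y(E) = 2*E
z = -2 (z = -⅓*6 = -2)
D = -18 (D = -6*3 = -18)
F(c) = (-18 - 4*c²)² (F(c) = (-18 + (c*(-2))*(2*c))² = (-18 + (-2*c)*(2*c))² = (-18 - 4*c²)²)
2548/(-49006) + 9721/F(-202) = 2548/(-49006) + 9721/((4*(9 + 2*(-202)²)²)) = 2548*(-1/49006) + 9721/((4*(9 + 2*40804)²)) = -1274/24503 + 9721/((4*(9 + 81608)²)) = -1274/24503 + 9721/((4*81617²)) = -1274/24503 + 9721/((4*6661334689)) = -1274/24503 + 9721/26645338756 = -33945923381481/652890735538268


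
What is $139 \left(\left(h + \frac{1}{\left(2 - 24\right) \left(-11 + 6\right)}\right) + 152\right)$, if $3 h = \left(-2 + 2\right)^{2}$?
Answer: $\frac{2324219}{110} \approx 21129.0$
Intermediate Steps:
$h = 0$ ($h = \frac{\left(-2 + 2\right)^{2}}{3} = \frac{0^{2}}{3} = \frac{1}{3} \cdot 0 = 0$)
$139 \left(\left(h + \frac{1}{\left(2 - 24\right) \left(-11 + 6\right)}\right) + 152\right) = 139 \left(\left(0 + \frac{1}{\left(2 - 24\right) \left(-11 + 6\right)}\right) + 152\right) = 139 \left(\left(0 + \frac{1}{\left(-22\right) \left(-5\right)}\right) + 152\right) = 139 \left(\left(0 + \frac{1}{110}\right) + 152\right) = 139 \left(\frac{1}{110} + 152\right) = 139 \cdot \frac{16721}{110} = \frac{2324219}{110}$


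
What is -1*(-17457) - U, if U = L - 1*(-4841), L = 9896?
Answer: 2720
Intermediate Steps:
U = 14737 (U = 9896 - 1*(-4841) = 9896 + 4841 = 14737)
-1*(-17457) - U = -1*(-17457) - 1*14737 = 17457 - 14737 = 2720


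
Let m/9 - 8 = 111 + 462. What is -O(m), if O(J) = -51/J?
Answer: 17/1743 ≈ 0.0097533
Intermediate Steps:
m = 5229 (m = 72 + 9*(111 + 462) = 72 + 9*573 = 72 + 5157 = 5229)
-O(m) = -(-51)/5229 = -1*(-17/1743) = 17/1743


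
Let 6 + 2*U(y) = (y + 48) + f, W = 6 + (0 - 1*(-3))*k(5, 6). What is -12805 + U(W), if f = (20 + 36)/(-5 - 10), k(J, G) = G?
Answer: -191608/15 ≈ -12774.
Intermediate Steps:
W = 24 (W = 6 + (0 - 1*(-3))*6 = 6 + (0 + 3)*6 = 6 + 3*6 = 6 + 18 = 24)
f = -56/15 (f = 56/(-15) = 56*(-1/15) = -56/15 ≈ -3.7333)
U(y) = 287/15 + y/2 (U(y) = -3 + ((y + 48) - 56/15)/2 = -3 + ((48 + y) - 56/15)/2 = -3 + (664/15 + y)/2 = -3 + (332/15 + y/2) = 287/15 + y/2)
-12805 + U(W) = -12805 + (287/15 + (½)*24) = -12805 + (287/15 + 12) = -12805 + 467/15 = -191608/15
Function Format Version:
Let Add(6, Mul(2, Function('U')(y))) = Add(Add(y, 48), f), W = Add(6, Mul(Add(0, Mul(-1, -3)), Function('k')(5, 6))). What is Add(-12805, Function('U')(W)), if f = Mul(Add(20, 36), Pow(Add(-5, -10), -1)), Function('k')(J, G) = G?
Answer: Rational(-191608, 15) ≈ -12774.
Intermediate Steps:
W = 24 (W = Add(6, Mul(Add(0, Mul(-1, -3)), 6)) = Add(6, Mul(Add(0, 3), 6)) = Add(6, Mul(3, 6)) = Add(6, 18) = 24)
f = Rational(-56, 15) (f = Mul(56, Pow(-15, -1)) = Mul(56, Rational(-1, 15)) = Rational(-56, 15) ≈ -3.7333)
Function('U')(y) = Add(Rational(287, 15), Mul(Rational(1, 2), y)) (Function('U')(y) = Add(-3, Mul(Rational(1, 2), Add(Add(y, 48), Rational(-56, 15)))) = Add(-3, Mul(Rational(1, 2), Add(Add(48, y), Rational(-56, 15)))) = Add(-3, Mul(Rational(1, 2), Add(Rational(664, 15), y))) = Add(-3, Add(Rational(332, 15), Mul(Rational(1, 2), y))) = Add(Rational(287, 15), Mul(Rational(1, 2), y)))
Add(-12805, Function('U')(W)) = Add(-12805, Add(Rational(287, 15), Mul(Rational(1, 2), 24))) = Add(-12805, Add(Rational(287, 15), 12)) = Add(-12805, Rational(467, 15)) = Rational(-191608, 15)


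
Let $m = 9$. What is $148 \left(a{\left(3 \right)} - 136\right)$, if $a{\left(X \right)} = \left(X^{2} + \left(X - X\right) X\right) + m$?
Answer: $-17464$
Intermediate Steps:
$a{\left(X \right)} = 9 + X^{2}$ ($a{\left(X \right)} = \left(X^{2} + \left(X - X\right) X\right) + 9 = \left(X^{2} + 0 X\right) + 9 = \left(X^{2} + 0\right) + 9 = X^{2} + 9 = 9 + X^{2}$)
$148 \left(a{\left(3 \right)} - 136\right) = 148 \left(\left(9 + 3^{2}\right) - 136\right) = 148 \left(\left(9 + 9\right) - 136\right) = 148 \left(18 - 136\right) = 148 \left(-118\right) = -17464$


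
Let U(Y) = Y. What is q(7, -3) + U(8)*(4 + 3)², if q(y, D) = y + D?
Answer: 396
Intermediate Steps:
q(y, D) = D + y
q(7, -3) + U(8)*(4 + 3)² = (-3 + 7) + 8*(4 + 3)² = 4 + 8*7² = 4 + 8*49 = 4 + 392 = 396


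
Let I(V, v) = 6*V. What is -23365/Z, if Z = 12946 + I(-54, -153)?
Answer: -23365/12622 ≈ -1.8511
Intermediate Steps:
Z = 12622 (Z = 12946 + 6*(-54) = 12946 - 324 = 12622)
-23365/Z = -23365/12622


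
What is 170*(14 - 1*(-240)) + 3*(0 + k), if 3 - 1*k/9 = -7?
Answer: 43450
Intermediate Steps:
k = 90 (k = 27 - 9*(-7) = 27 + 63 = 90)
170*(14 - 1*(-240)) + 3*(0 + k) = 170*(14 - 1*(-240)) + 3*(0 + 90) = 170*(14 + 240) + 3*90 = 170*254 + 270 = 43180 + 270 = 43450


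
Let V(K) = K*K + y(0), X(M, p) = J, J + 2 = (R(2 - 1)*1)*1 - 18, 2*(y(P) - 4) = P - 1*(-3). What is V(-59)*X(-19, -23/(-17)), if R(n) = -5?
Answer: -174325/2 ≈ -87163.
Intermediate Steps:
y(P) = 11/2 + P/2 (y(P) = 4 + (P - 1*(-3))/2 = 4 + (P + 3)/2 = 4 + (3 + P)/2 = 4 + (3/2 + P/2) = 11/2 + P/2)
J = -25 (J = -2 + (-5*1*1 - 18) = -2 + (-5*1 - 18) = -2 + (-5 - 18) = -2 - 23 = -25)
X(M, p) = -25
V(K) = 11/2 + K² (V(K) = K*K + (11/2 + (½)*0) = K² + (11/2 + 0) = K² + 11/2 = 11/2 + K²)
V(-59)*X(-19, -23/(-17)) = (11/2 + (-59)²)*(-25) = (11/2 + 3481)*(-25) = (6973/2)*(-25) = -174325/2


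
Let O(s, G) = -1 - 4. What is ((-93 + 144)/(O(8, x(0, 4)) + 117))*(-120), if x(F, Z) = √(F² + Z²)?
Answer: -765/14 ≈ -54.643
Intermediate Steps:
O(s, G) = -5
((-93 + 144)/(O(8, x(0, 4)) + 117))*(-120) = ((-93 + 144)/(-5 + 117))*(-120) = (51/112)*(-120) = -765/14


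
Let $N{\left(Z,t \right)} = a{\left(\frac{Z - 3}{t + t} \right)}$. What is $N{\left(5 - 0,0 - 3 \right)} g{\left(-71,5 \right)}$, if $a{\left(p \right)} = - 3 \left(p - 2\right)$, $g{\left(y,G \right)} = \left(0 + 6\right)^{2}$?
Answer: $252$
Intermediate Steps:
$g{\left(y,G \right)} = 36$ ($g{\left(y,G \right)} = 6^{2} = 36$)
$a{\left(p \right)} = 6 - 3 p$ ($a{\left(p \right)} = - 3 \left(-2 + p\right) = 6 - 3 p$)
$N{\left(Z,t \right)} = 6 - \frac{3 \left(-3 + Z\right)}{2 t}$ ($N{\left(Z,t \right)} = 6 - 3 \frac{Z - 3}{t + t} = 6 - 3 \frac{-3 + Z}{2 t} = 6 - \frac{3 \left(-3 + Z\right)}{2 t}$)
$N{\left(5 - 0,0 - 3 \right)} g{\left(-71,5 \right)} = \frac{3 \left(3 - \left(5 - 0\right) + 4 \left(0 - 3\right)\right)}{2 \left(0 - 3\right)} 36 = \frac{3 \left(3 - \left(5 + 0\right) + 4 \left(0 - 3\right)\right)}{2 \left(0 - 3\right)} 36 = \frac{3 \left(3 - 5 + 4 \left(-3\right)\right)}{2 \left(-3\right)} 36 = \frac{3}{2} \left(- \frac{1}{3}\right) \left(3 - 5 - 12\right) 36 = \frac{3}{2} \left(- \frac{1}{3}\right) \left(-14\right) 36 = 7 \cdot 36 = 252$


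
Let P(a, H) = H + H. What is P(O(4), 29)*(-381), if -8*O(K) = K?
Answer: -22098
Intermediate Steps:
O(K) = -K/8
P(a, H) = 2*H
P(O(4), 29)*(-381) = (2*29)*(-381) = 58*(-381) = -22098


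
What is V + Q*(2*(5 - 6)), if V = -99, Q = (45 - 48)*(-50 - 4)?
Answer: -423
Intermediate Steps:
Q = 162 (Q = -3*(-54) = 162)
V + Q*(2*(5 - 6)) = -99 + 162*(2*(5 - 6)) = -99 + 162*(2*(-1)) = -99 + 162*(-2) = -99 - 324 = -423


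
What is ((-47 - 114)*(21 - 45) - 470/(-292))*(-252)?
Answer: -71111754/73 ≈ -9.7413e+5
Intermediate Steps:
((-47 - 114)*(21 - 45) - 470/(-292))*(-252) = (-161*(-24) - 470*(-1/292))*(-252) = (3864 + 235/146)*(-252) = (564379/146)*(-252) = -71111754/73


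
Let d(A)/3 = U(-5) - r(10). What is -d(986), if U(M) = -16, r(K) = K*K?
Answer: 348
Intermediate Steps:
r(K) = K²
d(A) = -348 (d(A) = 3*(-16 - 1*10²) = 3*(-16 - 1*100) = 3*(-16 - 100) = 3*(-116) = -348)
-d(986) = -1*(-348) = 348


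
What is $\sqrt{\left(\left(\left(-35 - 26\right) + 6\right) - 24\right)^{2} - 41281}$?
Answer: $4 i \sqrt{2190} \approx 187.19 i$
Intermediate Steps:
$\sqrt{\left(\left(\left(-35 - 26\right) + 6\right) - 24\right)^{2} - 41281} = \sqrt{\left(\left(-61 + 6\right) - 24\right)^{2} - 41281} = \sqrt{\left(-55 - 24\right)^{2} - 41281} = \sqrt{\left(-79\right)^{2} - 41281} = \sqrt{6241 - 41281} = \sqrt{-35040} = 4 i \sqrt{2190}$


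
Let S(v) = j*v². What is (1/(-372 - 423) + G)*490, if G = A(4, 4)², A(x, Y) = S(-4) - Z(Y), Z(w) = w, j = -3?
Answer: 210668542/159 ≈ 1.3250e+6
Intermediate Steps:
S(v) = -3*v²
A(x, Y) = -48 - Y (A(x, Y) = -3*(-4)² - Y = -3*16 - Y = -48 - Y)
G = 2704 (G = (-48 - 1*4)² = (-48 - 4)² = (-52)² = 2704)
(1/(-372 - 423) + G)*490 = (1/(-372 - 423) + 2704)*490 = (1/(-795) + 2704)*490 = (-1/795 + 2704)*490 = (2149679/795)*490 = 210668542/159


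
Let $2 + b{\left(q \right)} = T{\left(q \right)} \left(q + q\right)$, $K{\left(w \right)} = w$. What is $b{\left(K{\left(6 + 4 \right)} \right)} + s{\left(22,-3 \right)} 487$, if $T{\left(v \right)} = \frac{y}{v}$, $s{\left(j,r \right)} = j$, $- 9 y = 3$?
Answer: $\frac{32134}{3} \approx 10711.0$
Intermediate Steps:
$y = - \frac{1}{3}$ ($y = \left(- \frac{1}{9}\right) 3 = - \frac{1}{3} \approx -0.33333$)
$T{\left(v \right)} = - \frac{1}{3 v}$
$b{\left(q \right)} = - \frac{8}{3}$ ($b{\left(q \right)} = -2 + - \frac{1}{3 q} \left(q + q\right) = -2 + - \frac{1}{3 q} 2 q = -2 - \frac{2}{3} = - \frac{8}{3}$)
$b{\left(K{\left(6 + 4 \right)} \right)} + s{\left(22,-3 \right)} 487 = - \frac{8}{3} + 22 \cdot 487 = - \frac{8}{3} + 10714 = \frac{32134}{3}$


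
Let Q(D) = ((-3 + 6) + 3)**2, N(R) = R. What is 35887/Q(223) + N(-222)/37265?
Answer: 1337321063/1341540 ≈ 996.86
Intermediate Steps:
Q(D) = 36 (Q(D) = (3 + 3)**2 = 6**2 = 36)
35887/Q(223) + N(-222)/37265 = 35887/36 - 222/37265 = 1337321063/1341540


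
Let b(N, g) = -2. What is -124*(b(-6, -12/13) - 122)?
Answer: 15376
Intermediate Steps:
-124*(b(-6, -12/13) - 122) = -124*(-2 - 122) = -124*(-124) = 15376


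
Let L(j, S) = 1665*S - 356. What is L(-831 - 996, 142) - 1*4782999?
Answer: -4546925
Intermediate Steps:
L(j, S) = -356 + 1665*S
L(-831 - 996, 142) - 1*4782999 = (-356 + 1665*142) - 1*4782999 = (-356 + 236430) - 4782999 = 236074 - 4782999 = -4546925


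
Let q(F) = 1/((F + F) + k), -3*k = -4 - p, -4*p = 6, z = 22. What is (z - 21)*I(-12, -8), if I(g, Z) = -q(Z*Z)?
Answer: -6/773 ≈ -0.0077620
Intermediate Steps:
p = -3/2 (p = -¼*6 = -3/2 ≈ -1.5000)
k = ⅚ (k = -(-4 - 1*(-3/2))/3 = -(-4 + 3/2)/3 = -⅓*(-5/2) = ⅚ ≈ 0.83333)
q(F) = 1/(⅚ + 2*F) (q(F) = 1/((F + F) + ⅚) = 1/(2*F + ⅚) = 1/(⅚ + 2*F))
I(g, Z) = -6/(5 + 12*Z²) (I(g, Z) = -6/(5 + 12*(Z*Z)) = -6/(5 + 12*Z²))
(z - 21)*I(-12, -8) = (22 - 21)*(-6/(5 + 12*(-8)²)) = 1*(-6/(5 + 12*64)) = 1*(-6/(5 + 768)) = 1*(-6/773) = -6/773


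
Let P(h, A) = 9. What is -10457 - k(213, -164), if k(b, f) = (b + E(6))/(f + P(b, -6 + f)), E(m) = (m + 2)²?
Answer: -1620558/155 ≈ -10455.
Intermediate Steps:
E(m) = (2 + m)²
k(b, f) = (64 + b)/(9 + f) (k(b, f) = (b + (2 + 6)²)/(f + 9) = (b + 8²)/(9 + f) = (b + 64)/(9 + f) = (64 + b)/(9 + f))
-10457 - k(213, -164) = -10457 - (64 + 213)/(9 - 164) = -10457 - 277/(-155) = -10457 - (-1)*277/155 = -10457 - 1*(-277/155) = -10457 + 277/155 = -1620558/155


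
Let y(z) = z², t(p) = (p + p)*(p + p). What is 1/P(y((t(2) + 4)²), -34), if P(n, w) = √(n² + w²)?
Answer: √6400000289/12800000578 ≈ 6.2500e-6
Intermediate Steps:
t(p) = 4*p² (t(p) = (2*p)*(2*p) = 4*p²)
1/P(y((t(2) + 4)²), -34) = 1/(√((((4*2² + 4)²)²)² + (-34)²)) = 1/(√((((4*4 + 4)²)²)² + 1156)) = 1/(√((((16 + 4)²)²)² + 1156)) = 1/(√(((20²)²)² + 1156)) = 1/(√((400²)² + 1156)) = 1/(√(160000² + 1156)) = 1/(√(25600000000 + 1156)) = 1/(√25600001156) = 1/(2*√6400000289) = √6400000289/12800000578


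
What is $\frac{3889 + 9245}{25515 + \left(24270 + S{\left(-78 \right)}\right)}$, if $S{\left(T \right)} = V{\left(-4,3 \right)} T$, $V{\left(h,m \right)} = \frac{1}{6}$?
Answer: $\frac{6567}{24886} \approx 0.26388$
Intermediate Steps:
$V{\left(h,m \right)} = \frac{1}{6}$
$S{\left(T \right)} = \frac{T}{6}$
$\frac{3889 + 9245}{25515 + \left(24270 + S{\left(-78 \right)}\right)} = \frac{3889 + 9245}{25515 + \left(24270 + \frac{1}{6} \left(-78\right)\right)} = \frac{13134}{25515 + \left(24270 - 13\right)} = \frac{13134}{25515 + 24257} = \frac{13134}{49772} = 13134 \cdot \frac{1}{49772} = \frac{6567}{24886}$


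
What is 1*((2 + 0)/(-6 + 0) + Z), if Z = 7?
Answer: 20/3 ≈ 6.6667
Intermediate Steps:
1*((2 + 0)/(-6 + 0) + Z) = 1*((2 + 0)/(-6 + 0) + 7) = 1*(2/(-6) + 7) = 1*(2*(-⅙) + 7) = 1*(-⅓ + 7) = 1*(20/3) = 20/3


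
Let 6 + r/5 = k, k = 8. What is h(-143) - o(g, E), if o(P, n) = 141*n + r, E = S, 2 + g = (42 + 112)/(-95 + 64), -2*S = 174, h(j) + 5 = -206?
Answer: 12046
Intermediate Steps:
h(j) = -211 (h(j) = -5 - 206 = -211)
S = -87 (S = -1/2*174 = -87)
r = 10 (r = -30 + 5*8 = -30 + 40 = 10)
g = -216/31 (g = -2 + (42 + 112)/(-95 + 64) = -2 + 154/(-31) = -2 + 154*(-1/31) = -2 - 154/31 = -216/31 ≈ -6.9677)
E = -87
o(P, n) = 10 + 141*n (o(P, n) = 141*n + 10 = 10 + 141*n)
h(-143) - o(g, E) = -211 - (10 + 141*(-87)) = -211 - (10 - 12267) = -211 - 1*(-12257) = -211 + 12257 = 12046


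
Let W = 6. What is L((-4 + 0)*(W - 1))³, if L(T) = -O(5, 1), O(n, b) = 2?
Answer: -8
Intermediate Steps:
L(T) = -2 (L(T) = -1*2 = -2)
L((-4 + 0)*(W - 1))³ = (-2)³ = -8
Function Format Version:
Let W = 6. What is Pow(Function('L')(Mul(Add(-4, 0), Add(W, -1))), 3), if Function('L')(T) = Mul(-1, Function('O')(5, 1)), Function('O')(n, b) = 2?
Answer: -8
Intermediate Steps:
Function('L')(T) = -2 (Function('L')(T) = Mul(-1, 2) = -2)
Pow(Function('L')(Mul(Add(-4, 0), Add(W, -1))), 3) = Pow(-2, 3) = -8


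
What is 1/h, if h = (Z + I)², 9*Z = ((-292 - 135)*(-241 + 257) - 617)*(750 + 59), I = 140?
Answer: 9/4033377338929 ≈ 2.2314e-12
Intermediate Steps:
Z = -2008747/3 (Z = (((-292 - 135)*(-241 + 257) - 617)*(750 + 59))/9 = ((-427*16 - 617)*809)/9 = ((-6832 - 617)*809)/9 = (-7449*809)/9 = (⅑)*(-6026241) = -2008747/3 ≈ -6.6958e+5)
h = 4033377338929/9 (h = (-2008747/3 + 140)² = (-2008327/3)² = 4033377338929/9 ≈ 4.4815e+11)
1/h = 1/(4033377338929/9) = 9/4033377338929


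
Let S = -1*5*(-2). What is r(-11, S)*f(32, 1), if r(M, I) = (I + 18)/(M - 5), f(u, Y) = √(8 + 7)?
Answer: -7*√15/4 ≈ -6.7777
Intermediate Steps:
f(u, Y) = √15
S = 10 (S = -5*(-2) = 10)
r(M, I) = (18 + I)/(-5 + M)
r(-11, S)*f(32, 1) = ((18 + 10)/(-5 - 11))*√15 = (28/(-16))*√15 = (-1/16*28)*√15 = -7*√15/4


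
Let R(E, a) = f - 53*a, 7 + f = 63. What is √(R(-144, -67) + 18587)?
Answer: 9*√274 ≈ 148.98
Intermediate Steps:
f = 56 (f = -7 + 63 = 56)
R(E, a) = 56 - 53*a
√(R(-144, -67) + 18587) = √((56 - 53*(-67)) + 18587) = √((56 + 3551) + 18587) = √(3607 + 18587) = √22194 = 9*√274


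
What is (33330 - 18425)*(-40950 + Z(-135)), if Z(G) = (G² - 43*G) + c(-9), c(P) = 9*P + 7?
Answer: -253295570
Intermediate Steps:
c(P) = 7 + 9*P
Z(G) = -74 + G² - 43*G (Z(G) = (G² - 43*G) + (7 + 9*(-9)) = (G² - 43*G) + (7 - 81) = (G² - 43*G) - 74 = -74 + G² - 43*G)
(33330 - 18425)*(-40950 + Z(-135)) = (33330 - 18425)*(-40950 + (-74 + (-135)² - 43*(-135))) = 14905*(-40950 + (-74 + 18225 + 5805)) = 14905*(-40950 + 23956) = 14905*(-16994) = -253295570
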